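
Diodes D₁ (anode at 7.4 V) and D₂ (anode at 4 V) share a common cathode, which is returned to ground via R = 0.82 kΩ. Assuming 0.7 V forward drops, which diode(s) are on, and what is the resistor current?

Assume both conduct. Then node N would need to be at both 7.4−0.7 = 6.7 V and 4−0.7 = 3.3 V, which is impossible.
Assume only D₁ conducts: V_N = 7.4 − 0.7 = 6.7 V, so I_R = 6.7/0.82 = 8.17 mA.
Check D₂: its anode-to-cathode voltage is 4 − 6.7 = -2.7 V < 0.7 V, so it is off. The assumption is consistent.

Only D₁ conducts; I_R ≈ 8.2 mA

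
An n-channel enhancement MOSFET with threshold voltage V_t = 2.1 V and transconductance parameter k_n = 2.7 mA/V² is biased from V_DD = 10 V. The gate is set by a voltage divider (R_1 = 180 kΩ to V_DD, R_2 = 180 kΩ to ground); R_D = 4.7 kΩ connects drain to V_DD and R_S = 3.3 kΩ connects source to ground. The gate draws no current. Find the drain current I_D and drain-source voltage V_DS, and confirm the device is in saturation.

I_D ≈ 0.67 mA, V_DS ≈ 4.7 V

V_G = V_DD·R_2/(R_1+R_2) = 10×180/360 = 5 V.
Assume saturation: I_D = (k_n/2)(V_GS − V_t)² with V_GS = V_G − I_D·R_S = 5 − 3.3·I_D.
Substituting gives 14.7·I_D² − 26.8·I_D + 11.4 = 0, with roots I_D = 0.666 or 1.16 mA.
The root I_D = 1.16 mA gives V_GS = 1.17 V ≤ V_t, so take I_D = 0.666 mA.
Then V_GS = 2.8 V and V_DS = V_DD − I_D(R_D+R_S) = 10 − 0.666×8 = 4.67 V.
Saturation requires V_DS ≥ V_GS − V_t = 0.702 V; 4.67 ≥ 0.702 ✓.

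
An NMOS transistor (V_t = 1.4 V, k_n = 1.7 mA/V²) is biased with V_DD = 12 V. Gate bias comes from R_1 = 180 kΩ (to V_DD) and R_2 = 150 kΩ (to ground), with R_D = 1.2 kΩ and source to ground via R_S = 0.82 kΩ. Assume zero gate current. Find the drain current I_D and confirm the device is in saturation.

V_G = V_DD·R_2/(R_1+R_2) = 12×150/330 = 5.45 V.
Assume saturation: I_D = (k_n/2)(V_GS − V_t)² with V_GS = V_G − I_D·R_S = 5.45 − 0.82·I_D.
Substituting gives 0.572·I_D² − 6.65·I_D + 14 = 0, with roots I_D = 2.75 or 8.89 mA.
The root I_D = 8.89 mA gives V_GS = -1.83 V ≤ V_t, so take I_D = 2.75 mA.
Then V_GS = 3.2 V and V_DS = V_DD − I_D(R_D+R_S) = 12 − 2.75×2.02 = 6.44 V.
Saturation requires V_DS ≥ V_GS − V_t = 1.8 V; 6.44 ≥ 1.8 ✓.

I_D ≈ 2.8 mA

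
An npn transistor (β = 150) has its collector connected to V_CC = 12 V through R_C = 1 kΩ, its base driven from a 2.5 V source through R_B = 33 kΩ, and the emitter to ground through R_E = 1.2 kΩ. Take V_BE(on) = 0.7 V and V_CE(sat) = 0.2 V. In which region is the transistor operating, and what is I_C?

active; I_C ≈ 1.3 mA

Assume active. Base-emitter loop: I_B = (V_BB − V_BE)/(R_B + (β+1)R_E) = (2.5 − 0.7)/(33 + 151×1.2) = 0.0084 mA.
I_C = β·I_B = 150×0.0084 = 1.26 mA.
V_CE = V_CC − I_C·R_C − I_E·R_E = 12 − 1.26×1 − 1.27×1.2 = 9.22 V > V_CE(sat), so the active-region assumption holds.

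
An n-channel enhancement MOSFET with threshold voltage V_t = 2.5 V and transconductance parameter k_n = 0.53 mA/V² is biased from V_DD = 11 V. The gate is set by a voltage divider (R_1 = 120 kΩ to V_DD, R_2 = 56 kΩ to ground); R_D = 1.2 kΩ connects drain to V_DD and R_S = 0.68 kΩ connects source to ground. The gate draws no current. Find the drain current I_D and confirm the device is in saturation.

I_D ≈ 0.2 mA

V_G = V_DD·R_2/(R_1+R_2) = 11×56/176 = 3.5 V.
Assume saturation: I_D = (k_n/2)(V_GS − V_t)² with V_GS = V_G − I_D·R_S = 3.5 − 0.68·I_D.
Substituting gives 0.123·I_D² − 1.36·I_D + 0.265 = 0, with roots I_D = 0.198 or 10.9 mA.
The root I_D = 10.9 mA gives V_GS = -3.91 V ≤ V_t, so take I_D = 0.198 mA.
Then V_GS = 3.37 V and V_DS = V_DD − I_D(R_D+R_S) = 11 − 0.198×1.88 = 10.6 V.
Saturation requires V_DS ≥ V_GS − V_t = 0.865 V; 10.6 ≥ 0.865 ✓.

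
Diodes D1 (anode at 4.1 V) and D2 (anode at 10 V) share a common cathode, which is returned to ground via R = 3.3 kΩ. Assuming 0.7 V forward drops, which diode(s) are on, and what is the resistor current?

Assume both conduct. Then node N would need to be at both 4.1−0.7 = 3.4 V and 10−0.7 = 9.3 V, which is impossible.
Assume only D2 conducts: V_N = 10 − 0.7 = 9.3 V, so I_R = 9.3/3.3 = 2.82 mA.
Check D1: its anode-to-cathode voltage is 4.1 − 9.3 = -5.2 V < 0.7 V, so it is off. The assumption is consistent.

Only D2 conducts; I_R ≈ 2.8 mA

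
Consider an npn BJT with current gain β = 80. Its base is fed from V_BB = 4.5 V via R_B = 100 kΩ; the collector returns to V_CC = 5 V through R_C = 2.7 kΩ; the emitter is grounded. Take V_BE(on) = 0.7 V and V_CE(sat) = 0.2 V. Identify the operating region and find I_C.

saturation; I_C ≈ 1.8 mA

Assume active: I_B = (4.5 − 0.7)/100 = 0.038 mA, giving I_C = β·I_B = 3.04 mA.
But then V_CE = 5 − 3.04×2.7 = -3.21 V < V_CE(sat) = 0.2 V — impossible in the active region.
So the transistor is saturated. With V_CE = 0.2 V, I_C = (V_CC − 0.2)/R_C = 4.8/2.7 = 1.78 mA.
Check: β·I_B = 3.04 mA > I_C = 1.78 mA, confirming saturation.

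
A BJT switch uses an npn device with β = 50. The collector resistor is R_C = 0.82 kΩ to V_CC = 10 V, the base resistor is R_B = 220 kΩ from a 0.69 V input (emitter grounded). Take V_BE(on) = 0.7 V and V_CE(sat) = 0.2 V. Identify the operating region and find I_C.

V_BB = 0.69 V ≤ V_BE(on) = 0.7 V, so the base-emitter junction is not forward biased.
The transistor is in cutoff: I_B = I_C = 0.

cutoff; I_C ≈ 0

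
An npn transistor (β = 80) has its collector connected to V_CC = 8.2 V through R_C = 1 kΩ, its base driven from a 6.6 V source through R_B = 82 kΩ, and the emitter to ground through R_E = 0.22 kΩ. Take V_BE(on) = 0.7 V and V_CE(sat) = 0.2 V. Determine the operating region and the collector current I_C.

active; I_C ≈ 4.7 mA

Assume active. Base-emitter loop: I_B = (V_BB − V_BE)/(R_B + (β+1)R_E) = (6.6 − 0.7)/(82 + 81×0.22) = 0.0591 mA.
I_C = β·I_B = 80×0.0591 = 4.73 mA.
V_CE = V_CC − I_C·R_C − I_E·R_E = 8.2 − 4.73×1 − 4.79×0.22 = 2.42 V > V_CE(sat), so the active-region assumption holds.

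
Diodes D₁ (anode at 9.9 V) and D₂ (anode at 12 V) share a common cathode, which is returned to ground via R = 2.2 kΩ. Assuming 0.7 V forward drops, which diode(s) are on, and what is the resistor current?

Only D₂ conducts; I_R ≈ 5.1 mA

Assume both conduct. Then node N would need to be at both 9.9−0.7 = 9.2 V and 12−0.7 = 11.3 V, which is impossible.
Assume only D₂ conducts: V_N = 12 − 0.7 = 11.3 V, so I_R = 11.3/2.2 = 5.14 mA.
Check D₁: its anode-to-cathode voltage is 9.9 − 11.3 = -1.4 V < 0.7 V, so it is off. The assumption is consistent.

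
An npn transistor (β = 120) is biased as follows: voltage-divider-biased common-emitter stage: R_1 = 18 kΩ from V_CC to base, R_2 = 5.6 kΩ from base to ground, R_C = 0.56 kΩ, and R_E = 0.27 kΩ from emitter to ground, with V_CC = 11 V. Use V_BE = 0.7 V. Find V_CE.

V_CE ≈ 5.8 V

Thevenize the base divider: V_Th = V_CC·R_2/(R_1+R_2) = 11×5.6/23.6 = 2.61 V, R_Th = R_1‖R_2 = 4.27 kΩ.
Base-emitter loop: V_Th = I_B·R_Th + V_BE + (β+1)I_B·R_E, so I_B = (2.61 − 0.7) / (4.27 + 121×0.27) = 0.0517 mA.
I_C = β·I_B = 120×0.0517 = 6.21 mA, and I_E = (β+1)I_B = 6.26 mA.
V_CE = V_CC − I_C·R_C − I_E·R_E = 11 − 6.21×0.56 − 6.26×0.27 = 5.84 V.
V_CE = 5.84 V > 0.2 V confirms active-region operation.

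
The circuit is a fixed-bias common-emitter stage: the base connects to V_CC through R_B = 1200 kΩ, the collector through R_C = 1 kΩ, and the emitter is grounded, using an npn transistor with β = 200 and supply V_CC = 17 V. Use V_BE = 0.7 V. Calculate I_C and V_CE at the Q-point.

I_C ≈ 2.7 mA, V_CE ≈ 14 V

Base loop: V_CC = I_B·R_B + V_BE, so I_B = (17 − 0.7)/1200 kΩ = 0.0136 mA.
In the active region I_C = β·I_B = 200 × 0.0136 = 2.72 mA.
Collector loop: V_CE = V_CC − I_C·R_C = 17 − 2.72×1 = 14.3 V.
Since V_CE = 14.3 V > V_CE(sat) ≈ 0.2 V, the transistor is in the active region as assumed.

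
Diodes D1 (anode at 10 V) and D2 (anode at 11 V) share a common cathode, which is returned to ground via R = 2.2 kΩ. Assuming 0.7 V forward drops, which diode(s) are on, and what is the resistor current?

Assume both conduct. Then node N would need to be at both 10−0.7 = 9.3 V and 11−0.7 = 10.3 V, which is impossible.
Assume only D2 conducts: V_N = 11 − 0.7 = 10.3 V, so I_R = 10.3/2.2 = 4.68 mA.
Check D1: its anode-to-cathode voltage is 10 − 10.3 = -0.3 V < 0.7 V, so it is off. The assumption is consistent.

Only D2 conducts; I_R ≈ 4.7 mA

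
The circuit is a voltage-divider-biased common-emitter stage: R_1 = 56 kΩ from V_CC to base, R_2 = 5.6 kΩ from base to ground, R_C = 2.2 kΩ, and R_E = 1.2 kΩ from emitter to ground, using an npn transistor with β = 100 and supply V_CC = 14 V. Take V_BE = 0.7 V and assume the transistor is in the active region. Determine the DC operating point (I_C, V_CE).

Thevenize the base divider: V_Th = V_CC·R_2/(R_1+R_2) = 14×5.6/61.6 = 1.27 V, R_Th = R_1‖R_2 = 5.09 kΩ.
Base-emitter loop: V_Th = I_B·R_Th + V_BE + (β+1)I_B·R_E, so I_B = (1.27 − 0.7) / (5.09 + 101×1.2) = 0.00453 mA.
I_C = β·I_B = 100×0.00453 = 0.453 mA, and I_E = (β+1)I_B = 0.458 mA.
V_CE = V_CC − I_C·R_C − I_E·R_E = 14 − 0.453×2.2 − 0.458×1.2 = 12.5 V.
V_CE = 12.5 V > 0.2 V confirms active-region operation.

I_C ≈ 0.45 mA, V_CE ≈ 12 V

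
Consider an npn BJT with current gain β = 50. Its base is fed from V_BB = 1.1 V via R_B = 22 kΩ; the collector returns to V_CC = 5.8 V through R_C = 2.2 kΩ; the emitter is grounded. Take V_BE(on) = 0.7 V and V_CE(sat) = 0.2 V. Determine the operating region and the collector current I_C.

active; I_C ≈ 0.91 mA

Assume active. Base-emitter loop: I_B = (V_BB − V_BE)/R_B = (1.1 − 0.7)/22 = 0.0182 mA.
I_C = β·I_B = 50×0.0182 = 0.909 mA.
V_CE = V_CC − I_C·R_C = 5.8 − 0.909×2.2 = 3.8 V > V_CE(sat), so the active-region assumption holds.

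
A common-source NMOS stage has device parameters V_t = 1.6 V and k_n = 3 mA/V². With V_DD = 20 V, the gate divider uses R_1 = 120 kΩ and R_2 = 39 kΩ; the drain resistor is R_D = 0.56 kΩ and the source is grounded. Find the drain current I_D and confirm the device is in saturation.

V_G = V_DD·R_2/(R_1+R_2) = 20×39/159 = 4.91 V. With the source grounded, V_GS = V_G = 4.91 V.
Assume saturation: I_D = (k_n/2)(V_GS − V_t)² = (3/2)×(4.91 − 1.6)² = 1.5×3.31² = 16.4 mA.
V_DS = V_DD − I_D·R_D = 20 − 16.4×0.56 = 10.8 V.
Saturation requires V_DS ≥ V_GS − V_t = 3.31 V; 10.8 ≥ 3.31 ✓.

I_D ≈ 16 mA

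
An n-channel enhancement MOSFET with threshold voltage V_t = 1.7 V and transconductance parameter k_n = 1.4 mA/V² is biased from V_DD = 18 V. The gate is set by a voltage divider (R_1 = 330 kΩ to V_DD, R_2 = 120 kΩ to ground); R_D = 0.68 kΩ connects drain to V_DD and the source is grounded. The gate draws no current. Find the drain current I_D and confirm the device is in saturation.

I_D ≈ 6.7 mA

V_G = V_DD·R_2/(R_1+R_2) = 18×120/450 = 4.8 V. With the source grounded, V_GS = V_G = 4.8 V.
Assume saturation: I_D = (k_n/2)(V_GS − V_t)² = (1.4/2)×(4.8 − 1.7)² = 0.7×3.1² = 6.73 mA.
V_DS = V_DD − I_D·R_D = 18 − 6.73×0.68 = 13.4 V.
Saturation requires V_DS ≥ V_GS − V_t = 3.1 V; 13.4 ≥ 3.1 ✓.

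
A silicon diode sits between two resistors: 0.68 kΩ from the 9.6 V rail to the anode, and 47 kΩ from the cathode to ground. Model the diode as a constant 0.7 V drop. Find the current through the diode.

I ≈ 0.19 mA

The two resistors are in series with the diode, so KVL gives 9.6 = I·0.68 + 0.7 + I·47.
I = (9.6 − 0.7) / (0.68 + 47) kΩ = 8.9 / 47.7 = 0.187 mA.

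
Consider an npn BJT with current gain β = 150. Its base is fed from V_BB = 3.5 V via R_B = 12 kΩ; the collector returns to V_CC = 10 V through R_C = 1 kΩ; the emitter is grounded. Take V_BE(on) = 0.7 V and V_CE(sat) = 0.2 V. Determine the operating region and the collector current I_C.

saturation; I_C ≈ 9.8 mA

Assume active: I_B = (3.5 − 0.7)/12 = 0.233 mA, giving I_C = β·I_B = 35 mA.
But then V_CE = 10 − 35×1 = -25 V < V_CE(sat) = 0.2 V — impossible in the active region.
So the transistor is saturated. With V_CE = 0.2 V, I_C = (V_CC − 0.2)/R_C = 9.8/1 = 9.8 mA.
Check: β·I_B = 35 mA > I_C = 9.8 mA, confirming saturation.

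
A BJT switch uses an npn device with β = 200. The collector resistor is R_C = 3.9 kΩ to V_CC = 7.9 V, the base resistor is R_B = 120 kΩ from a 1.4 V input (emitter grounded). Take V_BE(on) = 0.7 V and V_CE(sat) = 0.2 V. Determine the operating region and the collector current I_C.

active; I_C ≈ 1.2 mA

Assume active. Base-emitter loop: I_B = (V_BB − V_BE)/R_B = (1.4 − 0.7)/120 = 0.00583 mA.
I_C = β·I_B = 200×0.00583 = 1.17 mA.
V_CE = V_CC − I_C·R_C = 7.9 − 1.17×3.9 = 3.35 V > V_CE(sat), so the active-region assumption holds.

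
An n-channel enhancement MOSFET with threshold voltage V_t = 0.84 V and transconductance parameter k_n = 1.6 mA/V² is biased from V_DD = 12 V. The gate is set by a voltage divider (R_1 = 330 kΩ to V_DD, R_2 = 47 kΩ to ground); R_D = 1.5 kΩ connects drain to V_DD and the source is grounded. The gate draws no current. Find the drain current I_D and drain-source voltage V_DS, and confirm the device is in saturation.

I_D ≈ 0.34 mA, V_DS ≈ 11 V

V_G = V_DD·R_2/(R_1+R_2) = 12×47/377 = 1.5 V. With the source grounded, V_GS = V_G = 1.5 V.
Assume saturation: I_D = (k_n/2)(V_GS − V_t)² = (1.6/2)×(1.5 − 0.84)² = 0.8×0.656² = 0.344 mA.
V_DS = V_DD − I_D·R_D = 12 − 0.344×1.5 = 11.5 V.
Saturation requires V_DS ≥ V_GS − V_t = 0.656 V; 11.5 ≥ 0.656 ✓.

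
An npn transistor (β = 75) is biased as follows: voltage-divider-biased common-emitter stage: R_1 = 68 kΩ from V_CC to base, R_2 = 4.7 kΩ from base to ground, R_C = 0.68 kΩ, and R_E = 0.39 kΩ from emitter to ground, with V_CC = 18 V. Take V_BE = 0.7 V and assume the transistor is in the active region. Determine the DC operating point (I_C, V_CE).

I_C ≈ 1 mA, V_CE ≈ 17 V

Thevenize the base divider: V_Th = V_CC·R_2/(R_1+R_2) = 18×4.7/72.7 = 1.16 V, R_Th = R_1‖R_2 = 4.4 kΩ.
Base-emitter loop: V_Th = I_B·R_Th + V_BE + (β+1)I_B·R_E, so I_B = (1.16 − 0.7) / (4.4 + 76×0.39) = 0.0136 mA.
I_C = β·I_B = 75×0.0136 = 1.02 mA, and I_E = (β+1)I_B = 1.04 mA.
V_CE = V_CC − I_C·R_C − I_E·R_E = 18 − 1.02×0.68 − 1.04×0.39 = 16.9 V.
V_CE = 16.9 V > 0.2 V confirms active-region operation.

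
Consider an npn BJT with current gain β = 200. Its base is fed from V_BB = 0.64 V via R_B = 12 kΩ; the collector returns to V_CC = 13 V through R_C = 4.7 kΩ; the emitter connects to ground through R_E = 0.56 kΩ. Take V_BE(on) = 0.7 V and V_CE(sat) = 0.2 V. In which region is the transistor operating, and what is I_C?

cutoff; I_C ≈ 0

V_BB = 0.64 V ≤ V_BE(on) = 0.7 V, so the base-emitter junction is not forward biased.
The transistor is in cutoff: I_B = I_C = 0.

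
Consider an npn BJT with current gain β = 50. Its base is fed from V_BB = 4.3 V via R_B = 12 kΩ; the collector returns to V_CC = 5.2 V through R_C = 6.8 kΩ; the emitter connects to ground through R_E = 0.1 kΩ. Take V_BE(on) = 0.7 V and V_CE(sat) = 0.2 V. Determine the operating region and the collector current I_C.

Assume active: I_B = (4.3 − 0.7)/(12 + 51×0.1) = 0.211 mA, I_C = β·I_B = 10.5 mA.
Then V_CE = 5.2 − 10.5×6.8 − 10.7×0.1 = -67.5 V < 0.2 V — the active assumption fails.
Re-solve with V_CE = 0.2 V. KCL at the emitter: V_E/R_E = (V_BB−0.7−V_E)/R_B + (V_CC−0.2−V_E)/R_C, giving V_E = 0.101 V.
I_C = (V_CC − 0.2 − V_E)/R_C = (5 − 0.101)/6.8 = 0.72 mA.
Check: I_B = (3.6 − 0.101)/12 = 0.292 mA, and β·I_B = 14.6 mA > I_C, confirming saturation.

saturation; I_C ≈ 0.72 mA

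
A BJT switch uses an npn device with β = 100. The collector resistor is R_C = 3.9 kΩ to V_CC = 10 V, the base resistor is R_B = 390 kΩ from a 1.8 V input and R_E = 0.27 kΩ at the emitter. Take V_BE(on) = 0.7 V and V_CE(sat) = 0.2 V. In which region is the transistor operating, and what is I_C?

Assume active. Base-emitter loop: I_B = (V_BB − V_BE)/(R_B + (β+1)R_E) = (1.8 − 0.7)/(390 + 101×0.27) = 0.00264 mA.
I_C = β·I_B = 100×0.00264 = 0.264 mA.
V_CE = V_CC − I_C·R_C − I_E·R_E = 10 − 0.264×3.9 − 0.266×0.27 = 8.9 V > V_CE(sat), so the active-region assumption holds.

active; I_C ≈ 0.26 mA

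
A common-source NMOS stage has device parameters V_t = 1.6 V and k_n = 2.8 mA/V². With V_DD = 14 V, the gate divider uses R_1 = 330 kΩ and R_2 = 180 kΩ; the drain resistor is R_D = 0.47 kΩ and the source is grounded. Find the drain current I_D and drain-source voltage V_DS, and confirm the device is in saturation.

V_G = V_DD·R_2/(R_1+R_2) = 14×180/510 = 4.94 V. With the source grounded, V_GS = V_G = 4.94 V.
Assume saturation: I_D = (k_n/2)(V_GS − V_t)² = (2.8/2)×(4.94 − 1.6)² = 1.4×3.34² = 15.6 mA.
V_DS = V_DD − I_D·R_D = 14 − 15.6×0.47 = 6.65 V.
Saturation requires V_DS ≥ V_GS − V_t = 3.34 V; 6.65 ≥ 3.34 ✓.

I_D ≈ 16 mA, V_DS ≈ 6.7 V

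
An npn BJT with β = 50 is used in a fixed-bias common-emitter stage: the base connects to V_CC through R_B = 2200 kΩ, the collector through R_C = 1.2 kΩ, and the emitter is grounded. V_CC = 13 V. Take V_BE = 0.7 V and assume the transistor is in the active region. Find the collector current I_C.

I_C ≈ 0.28 mA

Base loop: V_CC = I_B·R_B + V_BE, so I_B = (13 − 0.7)/2200 kΩ = 0.00559 mA.
In the active region I_C = β·I_B = 50 × 0.00559 = 0.28 mA.
Collector loop: V_CE = V_CC − I_C·R_C = 13 − 0.28×1.2 = 12.7 V.
Since V_CE = 12.7 V > V_CE(sat) ≈ 0.2 V, the transistor is in the active region as assumed.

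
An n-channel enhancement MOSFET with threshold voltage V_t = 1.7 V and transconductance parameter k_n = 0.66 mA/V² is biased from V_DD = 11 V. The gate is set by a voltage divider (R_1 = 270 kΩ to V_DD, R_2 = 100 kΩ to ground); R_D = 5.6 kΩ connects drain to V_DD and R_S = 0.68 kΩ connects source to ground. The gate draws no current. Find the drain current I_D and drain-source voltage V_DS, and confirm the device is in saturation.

I_D ≈ 0.35 mA, V_DS ≈ 8.8 V

V_G = V_DD·R_2/(R_1+R_2) = 11×100/370 = 2.97 V.
Assume saturation: I_D = (k_n/2)(V_GS − V_t)² with V_GS = V_G − I_D·R_S = 2.97 − 0.68·I_D.
Substituting gives 0.153·I_D² − 1.57·I_D + 0.535 = 0, with roots I_D = 0.352 or 9.95 mA.
The root I_D = 9.95 mA gives V_GS = -3.79 V ≤ V_t, so take I_D = 0.352 mA.
Then V_GS = 2.73 V and V_DS = V_DD − I_D(R_D+R_S) = 11 − 0.352×6.28 = 8.79 V.
Saturation requires V_DS ≥ V_GS − V_t = 1.03 V; 8.79 ≥ 1.03 ✓.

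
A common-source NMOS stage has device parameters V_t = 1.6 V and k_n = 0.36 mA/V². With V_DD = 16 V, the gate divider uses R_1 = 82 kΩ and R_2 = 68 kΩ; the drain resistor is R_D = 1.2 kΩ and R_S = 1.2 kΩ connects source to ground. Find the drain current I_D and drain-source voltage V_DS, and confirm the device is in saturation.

I_D ≈ 2 mA, V_DS ≈ 11 V

V_G = V_DD·R_2/(R_1+R_2) = 16×68/150 = 7.25 V.
Assume saturation: I_D = (k_n/2)(V_GS − V_t)² with V_GS = V_G − I_D·R_S = 7.25 − 1.2·I_D.
Substituting gives 0.259·I_D² − 3.44·I_D + 5.75 = 0, with roots I_D = 1.96 or 11.3 mA.
The root I_D = 11.3 mA gives V_GS = -6.33 V ≤ V_t, so take I_D = 1.96 mA.
Then V_GS = 4.9 V and V_DS = V_DD − I_D(R_D+R_S) = 16 − 1.96×2.4 = 11.3 V.
Saturation requires V_DS ≥ V_GS − V_t = 3.3 V; 11.3 ≥ 3.3 ✓.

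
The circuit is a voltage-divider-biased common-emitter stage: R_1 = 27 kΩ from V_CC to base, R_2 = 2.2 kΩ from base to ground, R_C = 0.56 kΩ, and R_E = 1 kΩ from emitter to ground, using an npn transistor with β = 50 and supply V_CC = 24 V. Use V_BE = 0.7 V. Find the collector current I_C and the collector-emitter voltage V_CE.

Thevenize the base divider: V_Th = V_CC·R_2/(R_1+R_2) = 24×2.2/29.2 = 1.81 V, R_Th = R_1‖R_2 = 2.03 kΩ.
Base-emitter loop: V_Th = I_B·R_Th + V_BE + (β+1)I_B·R_E, so I_B = (1.81 − 0.7) / (2.03 + 51×1) = 0.0209 mA.
I_C = β·I_B = 50×0.0209 = 1.04 mA, and I_E = (β+1)I_B = 1.07 mA.
V_CE = V_CC − I_C·R_C − I_E·R_E = 24 − 1.04×0.56 − 1.07×1 = 22.3 V.
V_CE = 22.3 V > 0.2 V confirms active-region operation.

I_C ≈ 1 mA, V_CE ≈ 22 V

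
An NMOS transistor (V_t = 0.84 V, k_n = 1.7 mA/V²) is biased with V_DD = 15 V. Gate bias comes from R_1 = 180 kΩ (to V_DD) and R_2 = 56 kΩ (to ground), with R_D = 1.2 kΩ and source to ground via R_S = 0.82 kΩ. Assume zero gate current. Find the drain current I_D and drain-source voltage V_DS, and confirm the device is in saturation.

I_D ≈ 1.6 mA, V_DS ≈ 12 V

V_G = V_DD·R_2/(R_1+R_2) = 15×56/236 = 3.56 V.
Assume saturation: I_D = (k_n/2)(V_GS − V_t)² with V_GS = V_G − I_D·R_S = 3.56 − 0.82·I_D.
Substituting gives 0.572·I_D² − 4.79·I_D + 6.29 = 0, with roots I_D = 1.63 or 6.75 mA.
The root I_D = 6.75 mA gives V_GS = -1.98 V ≤ V_t, so take I_D = 1.63 mA.
Then V_GS = 2.22 V and V_DS = V_DD − I_D(R_D+R_S) = 15 − 1.63×2.02 = 11.7 V.
Saturation requires V_DS ≥ V_GS − V_t = 1.38 V; 11.7 ≥ 1.38 ✓.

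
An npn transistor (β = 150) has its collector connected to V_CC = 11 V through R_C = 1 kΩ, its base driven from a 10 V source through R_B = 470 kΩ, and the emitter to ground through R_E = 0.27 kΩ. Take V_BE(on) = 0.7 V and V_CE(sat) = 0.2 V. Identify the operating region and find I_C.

active; I_C ≈ 2.7 mA

Assume active. Base-emitter loop: I_B = (V_BB − V_BE)/(R_B + (β+1)R_E) = (10 − 0.7)/(470 + 151×0.27) = 0.0182 mA.
I_C = β·I_B = 150×0.0182 = 2.73 mA.
V_CE = V_CC − I_C·R_C − I_E·R_E = 11 − 2.73×1 − 2.75×0.27 = 7.53 V > V_CE(sat), so the active-region assumption holds.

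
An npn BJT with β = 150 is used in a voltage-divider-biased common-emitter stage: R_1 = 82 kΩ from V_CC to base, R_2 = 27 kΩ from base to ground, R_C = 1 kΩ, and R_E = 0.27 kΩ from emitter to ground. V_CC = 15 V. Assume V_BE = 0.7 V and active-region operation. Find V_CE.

Thevenize the base divider: V_Th = V_CC·R_2/(R_1+R_2) = 15×27/109 = 3.72 V, R_Th = R_1‖R_2 = 20.3 kΩ.
Base-emitter loop: V_Th = I_B·R_Th + V_BE + (β+1)I_B·R_E, so I_B = (3.72 − 0.7) / (20.3 + 151×0.27) = 0.0494 mA.
I_C = β·I_B = 150×0.0494 = 7.41 mA, and I_E = (β+1)I_B = 7.45 mA.
V_CE = V_CC − I_C·R_C − I_E·R_E = 15 − 7.41×1 − 7.45×0.27 = 5.58 V.
V_CE = 5.58 V > 0.2 V confirms active-region operation.

V_CE ≈ 5.6 V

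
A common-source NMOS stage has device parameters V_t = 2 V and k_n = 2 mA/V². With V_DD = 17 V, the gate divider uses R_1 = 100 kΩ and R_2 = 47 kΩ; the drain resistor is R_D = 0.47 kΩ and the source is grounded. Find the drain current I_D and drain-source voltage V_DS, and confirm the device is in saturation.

I_D ≈ 12 mA, V_DS ≈ 11 V

V_G = V_DD·R_2/(R_1+R_2) = 17×47/147 = 5.44 V. With the source grounded, V_GS = V_G = 5.44 V.
Assume saturation: I_D = (k_n/2)(V_GS − V_t)² = (2/2)×(5.44 − 2)² = 1×3.44² = 11.8 mA.
V_DS = V_DD − I_D·R_D = 17 − 11.8×0.47 = 11.5 V.
Saturation requires V_DS ≥ V_GS − V_t = 3.44 V; 11.5 ≥ 3.44 ✓.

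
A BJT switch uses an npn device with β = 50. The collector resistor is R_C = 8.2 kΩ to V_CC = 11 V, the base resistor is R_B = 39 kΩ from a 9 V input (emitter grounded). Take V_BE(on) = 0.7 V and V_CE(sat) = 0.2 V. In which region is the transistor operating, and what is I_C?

Assume active: I_B = (9 − 0.7)/39 = 0.213 mA, giving I_C = β·I_B = 10.6 mA.
But then V_CE = 11 − 10.6×8.2 = -76.3 V < V_CE(sat) = 0.2 V — impossible in the active region.
So the transistor is saturated. With V_CE = 0.2 V, I_C = (V_CC − 0.2)/R_C = 10.8/8.2 = 1.32 mA.
Check: β·I_B = 10.6 mA > I_C = 1.32 mA, confirming saturation.

saturation; I_C ≈ 1.3 mA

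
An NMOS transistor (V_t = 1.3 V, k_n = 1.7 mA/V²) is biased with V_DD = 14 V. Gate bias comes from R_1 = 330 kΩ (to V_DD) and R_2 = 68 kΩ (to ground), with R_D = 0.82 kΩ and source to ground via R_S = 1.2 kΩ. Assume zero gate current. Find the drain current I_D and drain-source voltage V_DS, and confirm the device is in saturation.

I_D ≈ 0.36 mA, V_DS ≈ 13 V

V_G = V_DD·R_2/(R_1+R_2) = 14×68/398 = 2.39 V.
Assume saturation: I_D = (k_n/2)(V_GS − V_t)² with V_GS = V_G − I_D·R_S = 2.39 − 1.2·I_D.
Substituting gives 1.22·I_D² − 3.23·I_D + 1.01 = 0, with roots I_D = 0.364 or 2.27 mA.
The root I_D = 2.27 mA gives V_GS = -0.335 V ≤ V_t, so take I_D = 0.364 mA.
Then V_GS = 1.95 V and V_DS = V_DD − I_D(R_D+R_S) = 14 − 0.364×2.02 = 13.3 V.
Saturation requires V_DS ≥ V_GS − V_t = 0.655 V; 13.3 ≥ 0.655 ✓.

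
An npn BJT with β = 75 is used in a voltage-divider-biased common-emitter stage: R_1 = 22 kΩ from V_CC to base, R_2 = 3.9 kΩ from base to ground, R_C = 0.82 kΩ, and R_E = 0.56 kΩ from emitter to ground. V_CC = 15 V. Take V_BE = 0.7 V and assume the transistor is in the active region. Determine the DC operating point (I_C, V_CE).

I_C ≈ 2.5 mA, V_CE ≈ 11 V

Thevenize the base divider: V_Th = V_CC·R_2/(R_1+R_2) = 15×3.9/25.9 = 2.26 V, R_Th = R_1‖R_2 = 3.31 kΩ.
Base-emitter loop: V_Th = I_B·R_Th + V_BE + (β+1)I_B·R_E, so I_B = (2.26 − 0.7) / (3.31 + 76×0.56) = 0.034 mA.
I_C = β·I_B = 75×0.034 = 2.55 mA, and I_E = (β+1)I_B = 2.58 mA.
V_CE = V_CC − I_C·R_C − I_E·R_E = 15 − 2.55×0.82 − 2.58×0.56 = 11.5 V.
V_CE = 11.5 V > 0.2 V confirms active-region operation.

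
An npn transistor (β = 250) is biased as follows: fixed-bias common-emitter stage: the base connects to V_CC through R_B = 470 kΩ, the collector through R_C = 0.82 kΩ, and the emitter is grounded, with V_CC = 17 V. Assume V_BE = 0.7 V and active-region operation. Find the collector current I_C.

Base loop: V_CC = I_B·R_B + V_BE, so I_B = (17 − 0.7)/470 kΩ = 0.0347 mA.
In the active region I_C = β·I_B = 250 × 0.0347 = 8.67 mA.
Collector loop: V_CE = V_CC − I_C·R_C = 17 − 8.67×0.82 = 9.89 V.
Since V_CE = 9.89 V > V_CE(sat) ≈ 0.2 V, the transistor is in the active region as assumed.

I_C ≈ 8.7 mA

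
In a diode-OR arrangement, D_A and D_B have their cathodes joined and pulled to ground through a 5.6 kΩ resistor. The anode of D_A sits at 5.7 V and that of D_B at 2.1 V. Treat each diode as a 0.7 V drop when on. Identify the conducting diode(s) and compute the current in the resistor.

Only D_A conducts; I_R ≈ 0.89 mA

Assume both conduct. Then node N would need to be at both 5.7−0.7 = 5 V and 2.1−0.7 = 1.4 V, which is impossible.
Assume only D_A conducts: V_N = 5.7 − 0.7 = 5 V, so I_R = 5/5.6 = 0.893 mA.
Check D_B: its anode-to-cathode voltage is 2.1 − 5 = -2.9 V < 0.7 V, so it is off. The assumption is consistent.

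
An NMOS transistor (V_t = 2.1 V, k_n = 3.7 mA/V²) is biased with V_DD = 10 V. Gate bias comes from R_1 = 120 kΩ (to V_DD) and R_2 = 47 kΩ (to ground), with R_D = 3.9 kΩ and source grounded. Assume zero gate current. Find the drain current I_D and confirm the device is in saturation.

V_G = V_DD·R_2/(R_1+R_2) = 10×47/167 = 2.81 V. With the source grounded, V_GS = V_G = 2.81 V.
Assume saturation: I_D = (k_n/2)(V_GS − V_t)² = (3.7/2)×(2.81 − 2.1)² = 1.85×0.714² = 0.944 mA.
V_DS = V_DD − I_D·R_D = 10 − 0.944×3.9 = 6.32 V.
Saturation requires V_DS ≥ V_GS − V_t = 0.714 V; 6.32 ≥ 0.714 ✓.

I_D ≈ 0.94 mA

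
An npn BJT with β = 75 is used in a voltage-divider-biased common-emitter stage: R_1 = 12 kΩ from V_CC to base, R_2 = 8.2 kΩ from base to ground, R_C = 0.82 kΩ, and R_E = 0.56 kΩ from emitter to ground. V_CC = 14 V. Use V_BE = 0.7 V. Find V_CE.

V_CE ≈ 3.1 V

Thevenize the base divider: V_Th = V_CC·R_2/(R_1+R_2) = 14×8.2/20.2 = 5.68 V, R_Th = R_1‖R_2 = 4.87 kΩ.
Base-emitter loop: V_Th = I_B·R_Th + V_BE + (β+1)I_B·R_E, so I_B = (5.68 − 0.7) / (4.87 + 76×0.56) = 0.105 mA.
I_C = β·I_B = 75×0.105 = 7.88 mA, and I_E = (β+1)I_B = 7.98 mA.
V_CE = V_CC − I_C·R_C − I_E·R_E = 14 − 7.88×0.82 − 7.98×0.56 = 3.07 V.
V_CE = 3.07 V > 0.2 V confirms active-region operation.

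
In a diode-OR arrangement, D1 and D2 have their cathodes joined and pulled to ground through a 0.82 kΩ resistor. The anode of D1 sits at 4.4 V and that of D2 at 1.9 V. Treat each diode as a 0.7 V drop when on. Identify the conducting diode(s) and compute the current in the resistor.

Assume both conduct. Then node N would need to be at both 4.4−0.7 = 3.7 V and 1.9−0.7 = 1.2 V, which is impossible.
Assume only D1 conducts: V_N = 4.4 − 0.7 = 3.7 V, so I_R = 3.7/0.82 = 4.51 mA.
Check D2: its anode-to-cathode voltage is 1.9 − 3.7 = -1.8 V < 0.7 V, so it is off. The assumption is consistent.

Only D1 conducts; I_R ≈ 4.5 mA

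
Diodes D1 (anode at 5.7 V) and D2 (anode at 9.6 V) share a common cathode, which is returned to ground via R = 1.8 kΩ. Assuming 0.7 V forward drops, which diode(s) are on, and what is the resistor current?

Only D2 conducts; I_R ≈ 4.9 mA

Assume both conduct. Then node N would need to be at both 5.7−0.7 = 5 V and 9.6−0.7 = 8.9 V, which is impossible.
Assume only D2 conducts: V_N = 9.6 − 0.7 = 8.9 V, so I_R = 8.9/1.8 = 4.94 mA.
Check D1: its anode-to-cathode voltage is 5.7 − 8.9 = -3.2 V < 0.7 V, so it is off. The assumption is consistent.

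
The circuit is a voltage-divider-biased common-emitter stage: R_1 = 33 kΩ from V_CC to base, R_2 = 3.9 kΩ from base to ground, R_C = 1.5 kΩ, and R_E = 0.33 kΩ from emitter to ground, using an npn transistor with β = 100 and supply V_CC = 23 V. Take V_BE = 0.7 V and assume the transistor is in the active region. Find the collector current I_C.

Thevenize the base divider: V_Th = V_CC·R_2/(R_1+R_2) = 23×3.9/36.9 = 2.43 V, R_Th = R_1‖R_2 = 3.49 kΩ.
Base-emitter loop: V_Th = I_B·R_Th + V_BE + (β+1)I_B·R_E, so I_B = (2.43 − 0.7) / (3.49 + 101×0.33) = 0.047 mA.
I_C = β·I_B = 100×0.047 = 4.7 mA, and I_E = (β+1)I_B = 4.75 mA.
V_CE = V_CC − I_C·R_C − I_E·R_E = 23 − 4.7×1.5 − 4.75×0.33 = 14.4 V.
V_CE = 14.4 V > 0.2 V confirms active-region operation.

I_C ≈ 4.7 mA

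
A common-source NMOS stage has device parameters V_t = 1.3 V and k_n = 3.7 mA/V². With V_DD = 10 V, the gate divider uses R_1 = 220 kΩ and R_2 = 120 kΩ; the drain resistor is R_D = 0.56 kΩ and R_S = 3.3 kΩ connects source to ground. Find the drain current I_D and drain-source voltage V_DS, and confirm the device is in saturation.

V_G = V_DD·R_2/(R_1+R_2) = 10×120/340 = 3.53 V.
Assume saturation: I_D = (k_n/2)(V_GS − V_t)² with V_GS = V_G − I_D·R_S = 3.53 − 3.3·I_D.
Substituting gives 20.1·I_D² − 28.2·I_D + 9.2 = 0, with roots I_D = 0.516 or 0.885 mA.
The root I_D = 0.885 mA gives V_GS = 0.608 V ≤ V_t, so take I_D = 0.516 mA.
Then V_GS = 1.83 V and V_DS = V_DD − I_D(R_D+R_S) = 10 − 0.516×3.86 = 8.01 V.
Saturation requires V_DS ≥ V_GS − V_t = 0.528 V; 8.01 ≥ 0.528 ✓.

I_D ≈ 0.52 mA, V_DS ≈ 8 V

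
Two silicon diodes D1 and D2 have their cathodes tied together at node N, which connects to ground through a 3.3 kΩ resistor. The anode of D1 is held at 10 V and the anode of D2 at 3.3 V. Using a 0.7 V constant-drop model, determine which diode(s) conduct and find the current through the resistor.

Only D1 conducts; I_R ≈ 2.8 mA

Assume both conduct. Then node N would need to be at both 10−0.7 = 9.3 V and 3.3−0.7 = 2.6 V, which is impossible.
Assume only D1 conducts: V_N = 10 − 0.7 = 9.3 V, so I_R = 9.3/3.3 = 2.82 mA.
Check D2: its anode-to-cathode voltage is 3.3 − 9.3 = -6 V < 0.7 V, so it is off. The assumption is consistent.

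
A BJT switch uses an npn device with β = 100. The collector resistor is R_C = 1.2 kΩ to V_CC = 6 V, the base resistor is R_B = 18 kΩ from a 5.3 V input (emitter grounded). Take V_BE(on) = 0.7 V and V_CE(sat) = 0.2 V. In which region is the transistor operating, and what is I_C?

Assume active: I_B = (5.3 − 0.7)/18 = 0.256 mA, giving I_C = β·I_B = 25.6 mA.
But then V_CE = 6 − 25.6×1.2 = -24.7 V < V_CE(sat) = 0.2 V — impossible in the active region.
So the transistor is saturated. With V_CE = 0.2 V, I_C = (V_CC − 0.2)/R_C = 5.8/1.2 = 4.83 mA.
Check: β·I_B = 25.6 mA > I_C = 4.83 mA, confirming saturation.

saturation; I_C ≈ 4.8 mA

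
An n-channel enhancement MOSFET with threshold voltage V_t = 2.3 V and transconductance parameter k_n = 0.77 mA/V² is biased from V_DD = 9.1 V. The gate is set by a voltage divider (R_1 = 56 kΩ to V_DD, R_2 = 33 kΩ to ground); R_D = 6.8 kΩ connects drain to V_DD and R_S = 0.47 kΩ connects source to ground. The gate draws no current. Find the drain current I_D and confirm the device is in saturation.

I_D ≈ 0.33 mA

V_G = V_DD·R_2/(R_1+R_2) = 9.1×33/89 = 3.37 V.
Assume saturation: I_D = (k_n/2)(V_GS − V_t)² with V_GS = V_G − I_D·R_S = 3.37 − 0.47·I_D.
Substituting gives 0.085·I_D² − 1.39·I_D + 0.444 = 0, with roots I_D = 0.326 or 16 mA.
The root I_D = 16 mA gives V_GS = -4.15 V ≤ V_t, so take I_D = 0.326 mA.
Then V_GS = 3.22 V and V_DS = V_DD − I_D(R_D+R_S) = 9.1 − 0.326×7.27 = 6.73 V.
Saturation requires V_DS ≥ V_GS − V_t = 0.921 V; 6.73 ≥ 0.921 ✓.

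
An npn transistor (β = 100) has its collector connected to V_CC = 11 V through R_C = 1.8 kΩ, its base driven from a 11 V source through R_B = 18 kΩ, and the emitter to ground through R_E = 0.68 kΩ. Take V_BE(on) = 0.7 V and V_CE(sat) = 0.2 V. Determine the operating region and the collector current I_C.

Assume active: I_B = (11 − 0.7)/(18 + 101×0.68) = 0.119 mA, I_C = β·I_B = 11.9 mA.
Then V_CE = 11 − 11.9×1.8 − 12×0.68 = -18.6 V < 0.2 V — the active assumption fails.
Re-solve with V_CE = 0.2 V. KCL at the emitter: V_E/R_E = (V_BB−0.7−V_E)/R_B + (V_CC−0.2−V_E)/R_C, giving V_E = 3.16 V.
I_C = (V_CC − 0.2 − V_E)/R_C = (10.8 − 3.16)/1.8 = 4.25 mA.
Check: I_B = (10.3 − 3.16)/18 = 0.397 mA, and β·I_B = 39.7 mA > I_C, confirming saturation.

saturation; I_C ≈ 4.2 mA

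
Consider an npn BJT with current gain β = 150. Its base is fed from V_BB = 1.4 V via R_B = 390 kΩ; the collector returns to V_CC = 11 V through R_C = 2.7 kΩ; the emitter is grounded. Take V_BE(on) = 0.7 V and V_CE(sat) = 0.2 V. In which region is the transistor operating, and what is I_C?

Assume active. Base-emitter loop: I_B = (V_BB − V_BE)/R_B = (1.4 − 0.7)/390 = 0.00179 mA.
I_C = β·I_B = 150×0.00179 = 0.269 mA.
V_CE = V_CC − I_C·R_C = 11 − 0.269×2.7 = 10.3 V > V_CE(sat), so the active-region assumption holds.

active; I_C ≈ 0.27 mA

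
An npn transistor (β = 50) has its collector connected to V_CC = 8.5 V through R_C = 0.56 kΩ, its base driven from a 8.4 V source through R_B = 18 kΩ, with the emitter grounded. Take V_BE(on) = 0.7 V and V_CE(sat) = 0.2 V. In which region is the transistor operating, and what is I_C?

saturation; I_C ≈ 15 mA

Assume active: I_B = (8.4 − 0.7)/18 = 0.428 mA, giving I_C = β·I_B = 21.4 mA.
But then V_CE = 8.5 − 21.4×0.56 = -3.48 V < V_CE(sat) = 0.2 V — impossible in the active region.
So the transistor is saturated. With V_CE = 0.2 V, I_C = (V_CC − 0.2)/R_C = 8.3/0.56 = 14.8 mA.
Check: β·I_B = 21.4 mA > I_C = 14.8 mA, confirming saturation.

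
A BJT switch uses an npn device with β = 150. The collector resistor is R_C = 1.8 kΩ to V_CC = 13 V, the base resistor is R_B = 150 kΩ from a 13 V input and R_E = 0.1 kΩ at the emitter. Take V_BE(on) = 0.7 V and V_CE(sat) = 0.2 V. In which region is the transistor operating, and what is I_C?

Assume active: I_B = (13 − 0.7)/(150 + 151×0.1) = 0.0745 mA, I_C = β·I_B = 11.2 mA.
Then V_CE = 13 − 11.2×1.8 − 11.2×0.1 = -8.24 V < 0.2 V — the active assumption fails.
Re-solve with V_CE = 0.2 V. KCL at the emitter: V_E/R_E = (V_BB−0.7−V_E)/R_B + (V_CC−0.2−V_E)/R_C, giving V_E = 0.681 V.
I_C = (V_CC − 0.2 − V_E)/R_C = (12.8 − 0.681)/1.8 = 6.73 mA.
Check: I_B = (12.3 − 0.681)/150 = 0.0775 mA, and β·I_B = 11.6 mA > I_C, confirming saturation.

saturation; I_C ≈ 6.7 mA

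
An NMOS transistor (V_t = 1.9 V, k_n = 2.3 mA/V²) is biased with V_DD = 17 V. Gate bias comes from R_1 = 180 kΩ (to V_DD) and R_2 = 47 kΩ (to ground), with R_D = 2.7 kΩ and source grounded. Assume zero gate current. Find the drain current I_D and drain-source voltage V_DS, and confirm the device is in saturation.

V_G = V_DD·R_2/(R_1+R_2) = 17×47/227 = 3.52 V. With the source grounded, V_GS = V_G = 3.52 V.
Assume saturation: I_D = (k_n/2)(V_GS − V_t)² = (2.3/2)×(3.52 − 1.9)² = 1.15×1.62² = 3.02 mA.
V_DS = V_DD − I_D·R_D = 17 − 3.02×2.7 = 8.85 V.
Saturation requires V_DS ≥ V_GS − V_t = 1.62 V; 8.85 ≥ 1.62 ✓.

I_D ≈ 3 mA, V_DS ≈ 8.9 V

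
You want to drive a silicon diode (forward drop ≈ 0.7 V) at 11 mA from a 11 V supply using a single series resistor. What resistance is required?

The resistor drops V_S − V_D = 11 − 0.7 = 10.3 V at 11 mA.
R = 10.3 V / 11 mA = 0.936 kΩ.

R ≈ 0.94 kΩ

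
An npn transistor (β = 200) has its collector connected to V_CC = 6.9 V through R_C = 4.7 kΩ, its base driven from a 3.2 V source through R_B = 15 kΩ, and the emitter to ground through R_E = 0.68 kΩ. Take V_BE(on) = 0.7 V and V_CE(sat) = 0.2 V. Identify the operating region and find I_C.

Assume active: I_B = (3.2 − 0.7)/(15 + 201×0.68) = 0.0165 mA, I_C = β·I_B = 3.3 mA.
Then V_CE = 6.9 − 3.3×4.7 − 3.31×0.68 = -10.8 V < 0.2 V — the active assumption fails.
Re-solve with V_CE = 0.2 V. KCL at the emitter: V_E/R_E = (V_BB−0.7−V_E)/R_B + (V_CC−0.2−V_E)/R_C, giving V_E = 0.91 V.
I_C = (V_CC − 0.2 − V_E)/R_C = (6.7 − 0.91)/4.7 = 1.23 mA.
Check: I_B = (2.5 − 0.91)/15 = 0.106 mA, and β·I_B = 21.2 mA > I_C, confirming saturation.

saturation; I_C ≈ 1.2 mA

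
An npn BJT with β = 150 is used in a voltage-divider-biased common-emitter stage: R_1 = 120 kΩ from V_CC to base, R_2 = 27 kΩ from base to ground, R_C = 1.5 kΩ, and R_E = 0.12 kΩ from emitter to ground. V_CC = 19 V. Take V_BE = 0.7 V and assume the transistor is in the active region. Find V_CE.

V_CE ≈ 2.1 V

Thevenize the base divider: V_Th = V_CC·R_2/(R_1+R_2) = 19×27/147 = 3.49 V, R_Th = R_1‖R_2 = 22 kΩ.
Base-emitter loop: V_Th = I_B·R_Th + V_BE + (β+1)I_B·R_E, so I_B = (3.49 − 0.7) / (22 + 151×0.12) = 0.0695 mA.
I_C = β·I_B = 150×0.0695 = 10.4 mA, and I_E = (β+1)I_B = 10.5 mA.
V_CE = V_CC − I_C·R_C − I_E·R_E = 19 − 10.4×1.5 − 10.5×0.12 = 2.11 V.
V_CE = 2.11 V > 0.2 V confirms active-region operation.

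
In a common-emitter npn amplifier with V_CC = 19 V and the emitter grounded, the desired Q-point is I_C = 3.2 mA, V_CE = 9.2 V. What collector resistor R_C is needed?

R_C ≈ 3.1 kΩ

Collector loop: V_CC = I_C·R_C + V_CE.
R_C = (V_CC − V_CE)/I_C = (19 − 9.2)/3.2 = 3.06 kΩ.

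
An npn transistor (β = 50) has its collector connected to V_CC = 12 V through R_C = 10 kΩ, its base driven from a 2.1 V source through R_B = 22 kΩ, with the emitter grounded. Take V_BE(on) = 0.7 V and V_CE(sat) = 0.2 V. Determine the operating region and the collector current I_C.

Assume active: I_B = (2.1 − 0.7)/22 = 0.0636 mA, giving I_C = β·I_B = 3.18 mA.
But then V_CE = 12 − 3.18×10 = -19.8 V < V_CE(sat) = 0.2 V — impossible in the active region.
So the transistor is saturated. With V_CE = 0.2 V, I_C = (V_CC − 0.2)/R_C = 11.8/10 = 1.18 mA.
Check: β·I_B = 3.18 mA > I_C = 1.18 mA, confirming saturation.

saturation; I_C ≈ 1.2 mA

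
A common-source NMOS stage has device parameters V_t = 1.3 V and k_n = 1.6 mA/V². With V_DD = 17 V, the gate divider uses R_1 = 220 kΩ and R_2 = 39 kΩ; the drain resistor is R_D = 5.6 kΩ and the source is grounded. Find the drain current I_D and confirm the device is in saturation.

V_G = V_DD·R_2/(R_1+R_2) = 17×39/259 = 2.56 V. With the source grounded, V_GS = V_G = 2.56 V.
Assume saturation: I_D = (k_n/2)(V_GS − V_t)² = (1.6/2)×(2.56 − 1.3)² = 0.8×1.26² = 1.27 mA.
V_DS = V_DD − I_D·R_D = 17 − 1.27×5.6 = 9.89 V.
Saturation requires V_DS ≥ V_GS − V_t = 1.26 V; 9.89 ≥ 1.26 ✓.

I_D ≈ 1.3 mA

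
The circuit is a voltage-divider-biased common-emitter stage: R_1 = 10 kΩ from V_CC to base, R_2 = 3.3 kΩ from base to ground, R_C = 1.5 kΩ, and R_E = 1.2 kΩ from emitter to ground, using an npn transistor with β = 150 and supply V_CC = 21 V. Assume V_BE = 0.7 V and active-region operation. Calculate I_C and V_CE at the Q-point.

I_C ≈ 3.7 mA, V_CE ≈ 11 V

Thevenize the base divider: V_Th = V_CC·R_2/(R_1+R_2) = 21×3.3/13.3 = 5.21 V, R_Th = R_1‖R_2 = 2.48 kΩ.
Base-emitter loop: V_Th = I_B·R_Th + V_BE + (β+1)I_B·R_E, so I_B = (5.21 − 0.7) / (2.48 + 151×1.2) = 0.0246 mA.
I_C = β·I_B = 150×0.0246 = 3.68 mA, and I_E = (β+1)I_B = 3.71 mA.
V_CE = V_CC − I_C·R_C − I_E·R_E = 21 − 3.68×1.5 − 3.71×1.2 = 11 V.
V_CE = 11 V > 0.2 V confirms active-region operation.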